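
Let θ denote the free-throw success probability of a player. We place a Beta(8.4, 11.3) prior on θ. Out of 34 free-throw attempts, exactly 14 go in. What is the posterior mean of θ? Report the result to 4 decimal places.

Posterior mean ≈ 0.4171

Observing 14 successes and 20 failures updates Beta(8.4, 11.3) by adding the success and failure counts to the two shape parameters: α = 8.4+14 = 22.4, β = 11.3+20 = 31.3.
E[θ | data] = 22.4/(22.4+31.3) = 0.4171.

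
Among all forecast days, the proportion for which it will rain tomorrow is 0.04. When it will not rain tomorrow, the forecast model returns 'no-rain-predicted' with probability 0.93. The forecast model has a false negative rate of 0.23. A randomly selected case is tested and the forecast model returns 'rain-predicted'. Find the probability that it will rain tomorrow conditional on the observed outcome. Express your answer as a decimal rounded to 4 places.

P(H | E) ≈ 0.3143

Let H be the event that it will rain tomorrow. P(H) = 0.04, so P(¬H) = 0.96. With E the 'rain-predicted' result, P(E|H) = 0.77 and P(E|¬H) = 0.07.
P(E) = 0.77·0.04 + 0.07·0.96 = 0.030800 + 0.067200 = 0.098000.
By Bayes' theorem, P(H|E) = 0.030800 / 0.098000 = 0.3143.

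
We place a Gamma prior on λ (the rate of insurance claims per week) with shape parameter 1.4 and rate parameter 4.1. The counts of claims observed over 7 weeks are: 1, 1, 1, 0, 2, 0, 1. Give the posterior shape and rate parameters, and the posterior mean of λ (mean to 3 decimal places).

The Poisson likelihood adds the total count to the shape and the number of exposure periods to the rate. Here ∑xᵢ = 6 and n = 7, so shape 1.4→7.4 and rate 4.1→11.1.
Posterior mean = shape/rate = 7.4/11.1 = 0.667.

Posterior: Gamma(shape=7.4, rate=11.1); mean ≈ 0.667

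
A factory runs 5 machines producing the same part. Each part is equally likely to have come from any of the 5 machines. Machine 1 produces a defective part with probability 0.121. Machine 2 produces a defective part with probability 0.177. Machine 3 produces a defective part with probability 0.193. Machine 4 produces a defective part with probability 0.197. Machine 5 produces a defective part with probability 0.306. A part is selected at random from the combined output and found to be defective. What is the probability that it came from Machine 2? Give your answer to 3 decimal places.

Posterior probability ≈ 0.178

P(defective|M1) = 0.121; P(defective|M2) = 0.177; P(defective|M3) = 0.193; P(defective|M4) = 0.197; P(defective|M5) = 0.306.
Prior × likelihood for each source: 0.2·0.121=0.02420, 0.2·0.177=0.03540, 0.2·0.193=0.03860, 0.2·0.197=0.03940, 0.2·0.306=0.06120. Summing gives P(defective) = 0.19880.
P(Machine 2 | defective) = 0.03540 / 0.19880 = 0.178.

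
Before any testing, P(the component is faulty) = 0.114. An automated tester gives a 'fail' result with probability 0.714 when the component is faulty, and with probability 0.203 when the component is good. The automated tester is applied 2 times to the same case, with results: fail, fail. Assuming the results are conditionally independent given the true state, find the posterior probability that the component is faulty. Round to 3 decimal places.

With H the event that the component is faulty, the joint likelihood of the observed sequence is P(data|H) = 0.714·0.714 = 0.50980 and P(data|¬H) = 0.203·0.203 = 0.041209.
Bayes: P(H|data) = 0.114·0.50980 / (0.114·0.50980 + 0.886·0.041209) = 0.058117/0.094628 = 0.6142.

Posterior P(H) ≈ 0.614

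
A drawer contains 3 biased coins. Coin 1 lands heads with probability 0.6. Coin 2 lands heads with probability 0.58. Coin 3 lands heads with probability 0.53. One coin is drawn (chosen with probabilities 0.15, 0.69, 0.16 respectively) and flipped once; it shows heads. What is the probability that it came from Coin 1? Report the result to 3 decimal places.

P(heads|C1) = 0.6; P(heads|C2) = 0.58; P(heads|C3) = 0.53.
Prior × likelihood for each source: 0.15·0.6=0.09000, 0.69·0.58=0.4002, 0.16·0.53=0.08480. Summing gives P(heads) = 0.57500.
P(Coin 1 | heads) = 0.09000 / 0.57500 = 0.157.

Posterior probability ≈ 0.157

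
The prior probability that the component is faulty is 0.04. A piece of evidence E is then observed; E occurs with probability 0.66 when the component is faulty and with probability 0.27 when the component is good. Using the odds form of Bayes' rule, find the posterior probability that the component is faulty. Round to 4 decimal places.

Posterior probability ≈ 0.0924

Prior odds = 0.04/(1−0.04) = 0.041667.
Likelihood ratio for E = 0.66/0.27 = 2.4444.
Posterior odds = prior odds × LR = 0.10185.
Posterior probability = odds/(1+odds) = 0.10185/1.1019 = 0.0924.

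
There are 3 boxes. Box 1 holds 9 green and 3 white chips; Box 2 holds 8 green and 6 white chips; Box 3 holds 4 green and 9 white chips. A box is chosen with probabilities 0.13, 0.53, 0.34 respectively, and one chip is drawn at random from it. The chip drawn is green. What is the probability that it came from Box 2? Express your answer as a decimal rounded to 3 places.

Posterior probability ≈ 0.600

Tabulate prior·likelihood by source: [1] prior 0.13, lik 0.75, product 0.09750; [2] prior 0.53, lik 0.5714, product 0.3029; [3] prior 0.34, lik 0.3077, product 0.1046.
Normalizing constant = 0.50497; the posterior for Box 2 is its product over the sum, 0.3029/0.50497 = 0.600.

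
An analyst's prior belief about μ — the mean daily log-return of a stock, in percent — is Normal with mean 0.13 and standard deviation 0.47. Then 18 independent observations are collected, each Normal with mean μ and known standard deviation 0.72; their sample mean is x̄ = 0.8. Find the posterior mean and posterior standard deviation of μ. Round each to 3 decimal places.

Posterior mean ≈ 0.723; posterior SD ≈ 0.160

Prior precision 1/τ₀² = 1/0.47² = 4.52694; data precision n/σ² = 18/0.72² = 34.7222.
Posterior precision = 4.52694 + 34.7222 = 39.2492, giving posterior SD = 1/√39.2492 = 0.160.
Posterior mean = (4.52694·0.13 + 34.7222·0.8) / 39.2492 = 0.723.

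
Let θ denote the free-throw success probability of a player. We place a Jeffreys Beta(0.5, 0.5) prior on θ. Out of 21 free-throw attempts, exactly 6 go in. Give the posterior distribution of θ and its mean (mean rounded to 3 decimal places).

Posterior: Beta(6.5, 15.5); mean ≈ 0.295

The binomial likelihood is conjugate to the Beta prior: with 6 successes and 15 failures, the posterior is Beta(0.5+6, 0.5+15) = Beta(6.5, 15.5).
Posterior mean = α/(α+β) = 6.5/22 = 0.295.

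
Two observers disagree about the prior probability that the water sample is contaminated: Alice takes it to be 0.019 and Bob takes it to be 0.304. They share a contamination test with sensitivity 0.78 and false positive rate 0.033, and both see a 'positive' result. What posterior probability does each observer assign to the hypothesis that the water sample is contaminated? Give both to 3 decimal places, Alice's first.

The likelihood ratio for a 'positive' result is 0.78/0.033 = 23.636.
Alice: prior odds 0.019/0.981 = 0.019368; posterior odds 0.45779; posterior probability 0.314.
Bob: prior odds 0.304/0.696 = 0.43678; posterior odds 10.324; posterior probability 0.912.

Alice: 0.314; Bob: 0.912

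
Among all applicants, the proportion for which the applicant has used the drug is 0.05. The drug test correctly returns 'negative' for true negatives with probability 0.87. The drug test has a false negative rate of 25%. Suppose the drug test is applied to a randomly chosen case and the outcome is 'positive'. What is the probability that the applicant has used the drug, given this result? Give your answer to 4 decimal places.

Let H be the event that the applicant has used the drug. P(H) = 0.05, so P(¬H) = 0.95. With E the 'positive' result, P(E|H) = 0.75 and P(E|¬H) = 0.13.
P(E) = 0.75·0.05 + 0.13·0.95 = 0.037500 + 0.12350 = 0.16100.
By Bayes' theorem, P(H|E) = 0.037500 / 0.16100 = 0.2329.

P(H | E) ≈ 0.2329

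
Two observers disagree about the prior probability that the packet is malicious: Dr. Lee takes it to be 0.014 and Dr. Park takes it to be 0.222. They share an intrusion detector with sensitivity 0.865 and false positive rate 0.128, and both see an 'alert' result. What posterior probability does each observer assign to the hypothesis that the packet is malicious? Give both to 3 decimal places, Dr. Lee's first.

The likelihood ratio for an 'alert' result is 0.865/0.128 = 6.7578.
Dr. Lee: prior odds 0.014/0.986 = 0.014199; posterior odds 0.095953; posterior probability 0.088.
Dr. Park: prior odds 0.222/0.778 = 0.28535; posterior odds 1.9283; posterior probability 0.659.

Dr. Lee: 0.088; Dr. Park: 0.659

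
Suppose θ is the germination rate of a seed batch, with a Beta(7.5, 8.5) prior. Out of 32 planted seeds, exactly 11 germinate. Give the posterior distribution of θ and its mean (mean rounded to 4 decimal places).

Posterior: Beta(18.5, 29.5); mean ≈ 0.3854

The binomial likelihood is conjugate to the Beta prior: with 11 successes and 21 failures, the posterior is Beta(7.5+11, 8.5+21) = Beta(18.5, 29.5).
E[θ | data] = 18.5/(18.5+29.5) = 0.3854.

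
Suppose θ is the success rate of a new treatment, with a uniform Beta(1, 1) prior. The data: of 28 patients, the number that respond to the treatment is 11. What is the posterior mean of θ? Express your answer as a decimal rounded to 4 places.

Posterior mean ≈ 0.4000

Observing 11 successes and 17 failures updates Beta(1, 1) by adding the success and failure counts to the two shape parameters: α = 1+11 = 12, β = 1+17 = 18.
E[θ | data] = 12/(12+18) = 0.4000.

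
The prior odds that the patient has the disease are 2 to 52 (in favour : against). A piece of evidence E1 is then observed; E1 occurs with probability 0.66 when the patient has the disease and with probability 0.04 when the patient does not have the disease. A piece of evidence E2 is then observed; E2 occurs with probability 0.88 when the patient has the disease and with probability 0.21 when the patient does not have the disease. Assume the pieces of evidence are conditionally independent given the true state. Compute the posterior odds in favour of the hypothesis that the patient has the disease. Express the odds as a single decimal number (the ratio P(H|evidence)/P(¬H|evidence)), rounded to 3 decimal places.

Posterior odds ≈ 2.659

Prior odds = 2/52 = 0.038462. In log-odds, ln(0.038462) = -3.2581.
Add log likelihood ratios: ln(16.500) + ln(4.1905) = 4.2362.
Posterior log-odds = 0.97808, so posterior odds = exp(0.97808) = 2.6593.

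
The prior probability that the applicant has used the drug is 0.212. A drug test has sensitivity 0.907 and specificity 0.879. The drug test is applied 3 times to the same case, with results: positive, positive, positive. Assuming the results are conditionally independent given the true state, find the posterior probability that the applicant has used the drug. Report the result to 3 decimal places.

Posterior P(H) ≈ 0.991

With H the event that the applicant has used the drug, the joint likelihood of the observed sequence is P(data|H) = 0.907·0.907·0.907 = 0.74614 and P(data|¬H) = 0.121·0.121·0.121 = 0.0017716.
Bayes: P(H|data) = 0.212·0.74614 / (0.212·0.74614 + 0.788·0.0017716) = 0.15818/0.15958 = 0.9913.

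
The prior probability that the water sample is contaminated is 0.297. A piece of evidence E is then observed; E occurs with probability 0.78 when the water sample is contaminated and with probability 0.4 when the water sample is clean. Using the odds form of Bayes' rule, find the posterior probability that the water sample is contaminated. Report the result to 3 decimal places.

Posterior probability ≈ 0.452

Prior odds = 0.297/(1−0.297) = 0.42248. In log-odds, ln(0.42248) = -0.86162.
Add log likelihood ratio: ln(1.9500) = 0.66783.
Posterior log-odds = -0.19380, so posterior odds = exp(-0.19380) = 0.82383. Converting, P(H|E) = 0.82383/1.8238 = 0.452.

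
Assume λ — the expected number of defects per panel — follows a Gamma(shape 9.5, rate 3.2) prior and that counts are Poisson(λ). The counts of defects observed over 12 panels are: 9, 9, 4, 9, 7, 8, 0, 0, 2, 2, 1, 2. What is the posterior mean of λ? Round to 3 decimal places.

The Poisson likelihood adds the total count to the shape and the number of exposure periods to the rate. Here ∑xᵢ = 53 and n = 12, so shape 9.5→62.5 and rate 3.2→15.2.
E[λ | data] = 62.5/15.2 = 4.112.

Posterior mean ≈ 4.112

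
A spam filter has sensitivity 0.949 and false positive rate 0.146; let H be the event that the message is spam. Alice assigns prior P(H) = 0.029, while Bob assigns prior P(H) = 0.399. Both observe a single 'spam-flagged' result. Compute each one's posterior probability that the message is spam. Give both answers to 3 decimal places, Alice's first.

Alice: 0.163; Bob: 0.812

P('+'|H) = 0.949, P('+'|¬H) = 0.146.
Alice: numerator 0.949·0.029 = 0.027521; evidence = 0.027521+0.146·0.971 = 0.16929; posterior = 0.163.
Bob: numerator 0.949·0.399 = 0.37865; evidence = 0.37865+0.146·0.601 = 0.46640; posterior = 0.812.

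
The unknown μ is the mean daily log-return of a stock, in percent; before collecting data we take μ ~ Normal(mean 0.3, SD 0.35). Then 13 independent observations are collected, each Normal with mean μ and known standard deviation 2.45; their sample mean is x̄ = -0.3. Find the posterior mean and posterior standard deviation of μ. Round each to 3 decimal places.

Prior precision 1/τ₀² = 1/0.35² = 8.16327; data precision n/σ² = 13/2.45² = 2.16576.
Posterior precision = 8.16327 + 2.16576 = 10.3290, giving posterior SD = 1/√10.3290 = 0.311.
Posterior mean = (8.16327·0.3 + 2.16576·-0.3) / 10.3290 = 0.174.

Posterior mean ≈ 0.174; posterior SD ≈ 0.311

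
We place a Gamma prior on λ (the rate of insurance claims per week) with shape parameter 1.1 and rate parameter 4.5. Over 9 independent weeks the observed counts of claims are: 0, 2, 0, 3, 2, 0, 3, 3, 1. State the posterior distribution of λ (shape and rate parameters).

The Poisson likelihood adds the total count to the shape and the number of exposure periods to the rate. Here ∑xᵢ = 14 and n = 9, so shape 1.1→15.1 and rate 4.5→13.5.

Posterior: Gamma(shape=15.1, rate=13.5)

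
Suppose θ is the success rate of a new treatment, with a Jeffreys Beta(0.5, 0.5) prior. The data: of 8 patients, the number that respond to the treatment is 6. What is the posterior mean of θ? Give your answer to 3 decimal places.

Observing 6 successes and 2 failures updates Beta(0.5, 0.5) by adding the success and failure counts to the two shape parameters: α = 0.5+6 = 6.5, β = 0.5+2 = 2.5.
Posterior mean = α/(α+β) = 6.5/9 = 0.722.

Posterior mean ≈ 0.722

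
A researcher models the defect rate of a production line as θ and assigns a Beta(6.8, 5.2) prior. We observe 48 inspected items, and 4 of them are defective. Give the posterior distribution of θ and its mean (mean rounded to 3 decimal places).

The binomial likelihood is conjugate to the Beta prior: with 4 successes and 44 failures, the posterior is Beta(6.8+4, 5.2+44) = Beta(10.8, 49.2).
E[θ | data] = 10.8/(10.8+49.2) = 0.180.

Posterior: Beta(10.8, 49.2); mean ≈ 0.180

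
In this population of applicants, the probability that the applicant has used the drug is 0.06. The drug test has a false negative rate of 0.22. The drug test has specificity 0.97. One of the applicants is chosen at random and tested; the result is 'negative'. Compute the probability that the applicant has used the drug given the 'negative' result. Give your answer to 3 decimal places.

Write H for 'the applicant has used the drug'. Prior odds H:¬H = 0.06/0.94 = 0.063830. For the 'negative' outcome, the likelihood ratio is 0.22/0.97 = 0.22680.
Posterior odds = 0.063830 × 0.22680 = 0.014477, so P(H|E) = 0.014477/(1+0.014477) = 0.014.

P(H | E) ≈ 0.014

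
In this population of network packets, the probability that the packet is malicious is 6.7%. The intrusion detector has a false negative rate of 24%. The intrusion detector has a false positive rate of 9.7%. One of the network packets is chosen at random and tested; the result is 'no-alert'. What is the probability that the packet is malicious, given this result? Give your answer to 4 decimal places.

Let H be the event that the packet is malicious. P(H) = 0.067, so P(¬H) = 0.933. With E the 'no-alert' result, P(E|H) = 0.24 and P(E|¬H) = 0.903.
P(E) = 0.24·0.067 + 0.903·0.933 = 0.016080 + 0.84250 = 0.85858.
By Bayes' theorem, P(H|E) = 0.016080 / 0.85858 = 0.0187.

P(H | E) ≈ 0.0187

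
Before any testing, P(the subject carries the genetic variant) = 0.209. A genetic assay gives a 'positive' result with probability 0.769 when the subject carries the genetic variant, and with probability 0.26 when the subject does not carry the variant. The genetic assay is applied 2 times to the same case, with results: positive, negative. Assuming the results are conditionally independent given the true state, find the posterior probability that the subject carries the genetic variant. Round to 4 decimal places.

Let H be the event that the subject carries the genetic variant; start with P(H) = 0.209. P('positive'|H) = 0.769, P('positive'|¬H) = 0.26.
Update on result 1 ('positive'): P(H) ← 0.769·0.2090 / (0.769·0.2090 + 0.26·0.7910) = 0.16072/0.36638 = 0.4387.
Update on result 2 ('negative'): P(H) ← 0.231·0.4387 / (0.231·0.4387 + 0.74·0.5613) = 0.10133/0.51672 = 0.1961.

Posterior P(H) ≈ 0.1961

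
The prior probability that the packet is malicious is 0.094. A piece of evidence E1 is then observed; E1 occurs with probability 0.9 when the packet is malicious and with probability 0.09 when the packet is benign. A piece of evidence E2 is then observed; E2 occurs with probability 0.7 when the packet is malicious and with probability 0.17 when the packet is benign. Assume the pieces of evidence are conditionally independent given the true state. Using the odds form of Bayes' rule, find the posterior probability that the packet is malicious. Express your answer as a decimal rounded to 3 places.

Prior odds = 0.094/(1−0.094) = 0.10375.
Likelihood ratio for E1 = 0.9/0.09 = 10.000.
Likelihood ratio for E2 = 0.7/0.17 = 4.1176.
Posterior odds = prior odds × LR₁ × LR₂ = 4.2722.
Posterior probability = odds/(1+odds) = 4.2722/5.2722 = 0.810.

Posterior probability ≈ 0.810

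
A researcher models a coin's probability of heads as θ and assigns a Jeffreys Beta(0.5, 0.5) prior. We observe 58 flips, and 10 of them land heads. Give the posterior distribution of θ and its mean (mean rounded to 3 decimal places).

Posterior: Beta(10.5, 48.5); mean ≈ 0.178

The binomial likelihood is conjugate to the Beta prior: with 10 successes and 48 failures, the posterior is Beta(0.5+10, 0.5+48) = Beta(10.5, 48.5).
E[θ | data] = 10.5/(10.5+48.5) = 0.178.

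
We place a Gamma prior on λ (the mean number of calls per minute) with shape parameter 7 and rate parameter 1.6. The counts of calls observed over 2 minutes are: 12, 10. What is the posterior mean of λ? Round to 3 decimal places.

Total count ∑xᵢ = 22 over n = 2 minutes.
Gamma is conjugate to the Poisson likelihood: posterior is Gamma(shape = 7+22 = 29, rate = 1.6+2 = 3.6).
Posterior mean = shape/rate = 29/3.6 = 8.056.

Posterior mean ≈ 8.056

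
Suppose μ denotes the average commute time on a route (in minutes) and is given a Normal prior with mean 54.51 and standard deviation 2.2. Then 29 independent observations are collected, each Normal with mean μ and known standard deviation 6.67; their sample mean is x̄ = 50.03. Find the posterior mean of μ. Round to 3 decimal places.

With known σ, the Normal prior is conjugate. Weight on the data is w = (n/σ²)/(n/σ² + 1/τ₀²) = 0.651848/(0.651848+0.206612) = 0.75932.
Posterior mean = w·x̄ + (1−w)·μ₀ = 0.75932·50.03 + 0.24068·54.51 = 51.108.

Posterior mean ≈ 51.108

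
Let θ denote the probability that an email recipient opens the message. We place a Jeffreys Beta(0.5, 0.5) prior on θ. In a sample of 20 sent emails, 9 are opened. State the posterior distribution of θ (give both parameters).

Posterior: Beta(9.5, 11.5)

Observing 9 successes and 11 failures updates Beta(0.5, 0.5) by adding the success and failure counts to the two shape parameters: α = 0.5+9 = 9.5, β = 0.5+11 = 11.5.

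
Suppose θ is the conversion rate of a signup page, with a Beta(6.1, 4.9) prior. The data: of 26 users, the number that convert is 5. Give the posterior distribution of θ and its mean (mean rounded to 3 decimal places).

Observing 5 successes and 21 failures updates Beta(6.1, 4.9) by adding the success and failure counts to the two shape parameters: α = 6.1+5 = 11.1, β = 4.9+21 = 25.9.
E[θ | data] = 11.1/(11.1+25.9) = 0.300.

Posterior: Beta(11.1, 25.9); mean ≈ 0.300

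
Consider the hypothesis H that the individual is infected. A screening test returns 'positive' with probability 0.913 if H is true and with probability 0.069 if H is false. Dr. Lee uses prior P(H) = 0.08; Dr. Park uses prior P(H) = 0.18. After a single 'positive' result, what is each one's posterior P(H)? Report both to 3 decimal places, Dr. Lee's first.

The likelihood ratio for a 'positive' result is 0.913/0.069 = 13.232.
Dr. Lee: prior odds 0.08/0.92 = 0.086957; posterior odds 1.1506; posterior probability 0.535.
Dr. Park: prior odds 0.18/0.82 = 0.21951; posterior odds 2.9046; posterior probability 0.744.

Dr. Lee: 0.535; Dr. Park: 0.744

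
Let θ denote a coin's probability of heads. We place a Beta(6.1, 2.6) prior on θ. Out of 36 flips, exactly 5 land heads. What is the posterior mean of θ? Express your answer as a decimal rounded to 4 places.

Observing 5 successes and 31 failures updates Beta(6.1, 2.6) by adding the success and failure counts to the two shape parameters: α = 6.1+5 = 11.1, β = 2.6+31 = 33.6.
E[θ | data] = 11.1/(11.1+33.6) = 0.2483.

Posterior mean ≈ 0.2483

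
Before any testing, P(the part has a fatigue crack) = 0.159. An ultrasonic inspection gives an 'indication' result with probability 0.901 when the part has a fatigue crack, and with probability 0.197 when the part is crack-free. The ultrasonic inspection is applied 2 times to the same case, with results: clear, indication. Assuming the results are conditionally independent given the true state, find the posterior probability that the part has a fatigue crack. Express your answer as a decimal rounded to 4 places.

With H the event that the part has a fatigue crack, the joint likelihood of the observed sequence is P(data|H) = 0.099·0.901 = 0.089199 and P(data|¬H) = 0.803·0.197 = 0.15819.
Bayes: P(H|data) = 0.159·0.089199 / (0.159·0.089199 + 0.841·0.15819) = 0.014183/0.14722 = 0.0963.

Posterior P(H) ≈ 0.0963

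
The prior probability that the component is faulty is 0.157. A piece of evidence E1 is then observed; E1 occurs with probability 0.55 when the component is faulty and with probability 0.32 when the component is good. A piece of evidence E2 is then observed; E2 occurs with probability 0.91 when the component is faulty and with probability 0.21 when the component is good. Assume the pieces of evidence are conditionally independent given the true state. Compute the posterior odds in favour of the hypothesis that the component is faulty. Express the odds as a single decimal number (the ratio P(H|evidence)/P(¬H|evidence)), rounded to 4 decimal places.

Prior odds = 0.157/(1−0.157) = 0.18624.
Likelihood ratio for E1 = 0.55/0.32 = 1.7188.
Likelihood ratio for E2 = 0.91/0.21 = 4.3333.
Posterior odds = prior odds × LR₁ × LR₂ = 1.3871.

Posterior odds ≈ 1.3871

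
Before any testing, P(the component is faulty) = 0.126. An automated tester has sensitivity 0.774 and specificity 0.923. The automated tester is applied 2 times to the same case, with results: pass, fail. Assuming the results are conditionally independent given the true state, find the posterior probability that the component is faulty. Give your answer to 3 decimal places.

Posterior P(H) ≈ 0.262

With H the event that the component is faulty, the joint likelihood of the observed sequence is P(data|H) = 0.226·0.774 = 0.17492 and P(data|¬H) = 0.923·0.077 = 0.071071.
Bayes: P(H|data) = 0.126·0.17492 / (0.126·0.17492 + 0.874·0.071071) = 0.022040/0.084156 = 0.2619.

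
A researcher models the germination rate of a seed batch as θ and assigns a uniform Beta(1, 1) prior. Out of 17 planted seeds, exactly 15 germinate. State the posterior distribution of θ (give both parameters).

Posterior: Beta(16, 3)

The binomial likelihood is conjugate to the Beta prior: with 15 successes and 2 failures, the posterior is Beta(1+15, 1+2) = Beta(16, 3).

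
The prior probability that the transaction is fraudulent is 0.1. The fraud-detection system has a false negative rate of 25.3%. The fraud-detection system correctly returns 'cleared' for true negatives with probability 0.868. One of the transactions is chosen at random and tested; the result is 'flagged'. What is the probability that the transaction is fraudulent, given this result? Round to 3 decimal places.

P(H | E) ≈ 0.386

Write H for 'the transaction is fraudulent'. Prior odds H:¬H = 0.1/0.9 = 0.11111. For the 'flagged' outcome, the likelihood ratio is 0.747/0.132 = 5.6591.
Posterior odds = 0.11111 × 5.6591 = 0.62879, so P(H|E) = 0.62879/(1+0.62879) = 0.386.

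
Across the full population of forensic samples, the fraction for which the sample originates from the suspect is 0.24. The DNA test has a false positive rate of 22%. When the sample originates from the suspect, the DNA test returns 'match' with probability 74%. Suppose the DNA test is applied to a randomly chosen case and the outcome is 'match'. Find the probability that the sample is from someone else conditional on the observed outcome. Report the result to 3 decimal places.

Write H for 'the sample originates from the suspect'. Prior odds H:¬H = 0.24/0.76 = 0.31579. For the 'match' outcome, the likelihood ratio is 0.74/0.22 = 3.3636.
Posterior odds = 0.31579 × 3.3636 = 1.0622, so P(H|E) = 1.0622/(1+1.0622) = 0.515. Then P(¬H|E) = 1 − 0.515 = 0.485.

P(¬H | E) ≈ 0.485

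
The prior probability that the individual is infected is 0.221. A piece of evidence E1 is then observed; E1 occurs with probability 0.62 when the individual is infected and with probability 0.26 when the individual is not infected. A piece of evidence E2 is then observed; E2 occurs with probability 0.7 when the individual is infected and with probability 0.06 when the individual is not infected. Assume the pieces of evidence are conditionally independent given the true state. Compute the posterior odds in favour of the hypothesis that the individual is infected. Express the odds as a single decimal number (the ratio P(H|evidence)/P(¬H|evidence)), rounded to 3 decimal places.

Posterior odds ≈ 7.893

Prior odds = 0.221/(1−0.221) = 0.28370.
Likelihood ratio for E1 = 0.62/0.26 = 2.3846.
Likelihood ratio for E2 = 0.7/0.06 = 11.667.
Posterior odds = prior odds × LR₁ × LR₂ = 7.8926.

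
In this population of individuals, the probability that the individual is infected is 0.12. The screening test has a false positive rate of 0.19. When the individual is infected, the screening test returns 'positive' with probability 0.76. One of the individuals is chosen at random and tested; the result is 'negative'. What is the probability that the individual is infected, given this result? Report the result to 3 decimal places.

P(H | E) ≈ 0.039

Let H be the event that the individual is infected. P(H) = 0.12, so P(¬H) = 0.88. With E the 'negative' result, P(E|H) = 0.24 and P(E|¬H) = 0.81.
P(E) = 0.24·0.12 + 0.81·0.88 = 0.028800 + 0.71280 = 0.74160.
By Bayes' theorem, P(H|E) = 0.028800 / 0.74160 = 0.039.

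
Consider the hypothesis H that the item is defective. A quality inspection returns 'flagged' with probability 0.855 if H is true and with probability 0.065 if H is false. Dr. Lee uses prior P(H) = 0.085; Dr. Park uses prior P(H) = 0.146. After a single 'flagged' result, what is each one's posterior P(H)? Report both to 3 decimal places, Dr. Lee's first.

Dr. Lee: 0.550; Dr. Park: 0.692

P('+'|H) = 0.855, P('+'|¬H) = 0.065.
Dr. Lee: numerator 0.855·0.085 = 0.072675; evidence = 0.072675+0.065·0.915 = 0.13215; posterior = 0.550.
Dr. Park: numerator 0.855·0.146 = 0.12483; evidence = 0.12483+0.065·0.854 = 0.18034; posterior = 0.692.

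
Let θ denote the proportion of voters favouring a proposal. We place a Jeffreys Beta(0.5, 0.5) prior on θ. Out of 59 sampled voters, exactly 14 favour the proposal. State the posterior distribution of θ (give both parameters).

Posterior: Beta(14.5, 45.5)

Observing 14 successes and 45 failures updates Beta(0.5, 0.5) by adding the success and failure counts to the two shape parameters: α = 0.5+14 = 14.5, β = 0.5+45 = 45.5.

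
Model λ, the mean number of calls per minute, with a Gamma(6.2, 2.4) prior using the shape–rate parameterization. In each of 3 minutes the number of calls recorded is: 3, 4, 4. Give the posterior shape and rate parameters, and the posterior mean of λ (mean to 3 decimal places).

Posterior: Gamma(shape=17.2, rate=5.4); mean ≈ 3.185

The Poisson likelihood adds the total count to the shape and the number of exposure periods to the rate. Here ∑xᵢ = 11 and n = 3, so shape 6.2→17.2 and rate 2.4→5.4.
E[λ | data] = 17.2/5.4 = 3.185.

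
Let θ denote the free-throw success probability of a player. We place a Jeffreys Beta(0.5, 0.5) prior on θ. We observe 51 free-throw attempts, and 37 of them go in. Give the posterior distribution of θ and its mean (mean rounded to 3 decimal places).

Observing 37 successes and 14 failures updates Beta(0.5, 0.5) by adding the success and failure counts to the two shape parameters: α = 0.5+37 = 37.5, β = 0.5+14 = 14.5.
E[θ | data] = 37.5/(37.5+14.5) = 0.721.

Posterior: Beta(37.5, 14.5); mean ≈ 0.721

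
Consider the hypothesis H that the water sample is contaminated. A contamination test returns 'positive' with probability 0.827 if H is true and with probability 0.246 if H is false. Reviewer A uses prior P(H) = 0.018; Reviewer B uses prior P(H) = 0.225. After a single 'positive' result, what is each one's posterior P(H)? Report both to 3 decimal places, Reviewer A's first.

Reviewer A: 0.058; Reviewer B: 0.494

The likelihood ratio for a 'positive' result is 0.827/0.246 = 3.3618.
Reviewer A: prior odds 0.018/0.982 = 0.018330; posterior odds 0.061621; posterior probability 0.058.
Reviewer B: prior odds 0.225/0.775 = 0.29032; posterior odds 0.97600; posterior probability 0.494.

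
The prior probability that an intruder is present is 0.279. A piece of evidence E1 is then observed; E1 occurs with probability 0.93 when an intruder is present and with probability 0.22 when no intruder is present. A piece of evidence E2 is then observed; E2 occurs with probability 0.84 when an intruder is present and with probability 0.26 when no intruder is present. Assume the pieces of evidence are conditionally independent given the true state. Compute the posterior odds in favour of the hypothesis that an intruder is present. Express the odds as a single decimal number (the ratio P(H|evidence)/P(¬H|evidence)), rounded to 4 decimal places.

Posterior odds ≈ 5.2849

Prior odds = 0.279/(1−0.279) = 0.38696. In log-odds, ln(0.38696) = -0.94943.
Add log likelihood ratios: ln(4.2273) + ln(3.2308) = 2.6143.
Posterior log-odds = 1.6648, so posterior odds = exp(1.6648) = 5.2849.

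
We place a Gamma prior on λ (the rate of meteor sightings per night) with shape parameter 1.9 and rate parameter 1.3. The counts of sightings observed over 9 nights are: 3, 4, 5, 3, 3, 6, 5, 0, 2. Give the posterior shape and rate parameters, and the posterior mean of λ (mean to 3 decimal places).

Posterior: Gamma(shape=32.9, rate=10.3); mean ≈ 3.194

Total count ∑xᵢ = 31 over n = 9 nights.
Gamma is conjugate to the Poisson likelihood: posterior is Gamma(shape = 1.9+31 = 32.9, rate = 1.3+9 = 10.3).
E[λ | data] = 32.9/10.3 = 3.194.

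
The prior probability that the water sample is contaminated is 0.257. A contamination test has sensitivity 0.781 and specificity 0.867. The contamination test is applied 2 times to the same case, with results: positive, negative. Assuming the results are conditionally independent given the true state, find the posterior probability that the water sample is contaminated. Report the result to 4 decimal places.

Posterior P(H) ≈ 0.3391

Let H be the event that the water sample is contaminated; start with P(H) = 0.257. P('positive'|H) = 0.781, P('positive'|¬H) = 0.133.
Update on result 1 ('positive'): P(H) ← 0.781·0.2570 / (0.781·0.2570 + 0.133·0.7430) = 0.20072/0.29954 = 0.6701.
Update on result 2 ('negative'): P(H) ← 0.219·0.6701 / (0.219·0.6701 + 0.867·0.3299) = 0.14675/0.43278 = 0.3391.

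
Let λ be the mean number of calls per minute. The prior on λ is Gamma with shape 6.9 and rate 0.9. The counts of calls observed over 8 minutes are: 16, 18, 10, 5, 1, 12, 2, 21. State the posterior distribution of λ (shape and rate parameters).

The Poisson likelihood adds the total count to the shape and the number of exposure periods to the rate. Here ∑xᵢ = 85 and n = 8, so shape 6.9→91.9 and rate 0.9→8.9.

Posterior: Gamma(shape=91.9, rate=8.9)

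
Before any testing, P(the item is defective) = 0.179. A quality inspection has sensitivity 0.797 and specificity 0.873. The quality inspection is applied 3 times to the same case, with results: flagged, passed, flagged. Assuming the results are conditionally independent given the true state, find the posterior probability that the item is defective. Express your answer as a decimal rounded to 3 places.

Posterior P(H) ≈ 0.666

Let H be the event that the item is defective; start with P(H) = 0.179. P('flagged'|H) = 0.797, P('flagged'|¬H) = 0.127.
Update on result 1 ('flagged'): P(H) ← 0.797·0.1790 / (0.797·0.1790 + 0.127·0.8210) = 0.14266/0.24693 = 0.5777.
Update on result 2 ('passed'): P(H) ← 0.203·0.5777 / (0.203·0.5777 + 0.873·0.4223) = 0.11728/0.48591 = 0.2414.
Update on result 3 ('flagged'): P(H) ← 0.797·0.2414 / (0.797·0.2414 + 0.127·0.7586) = 0.19237/0.28872 = 0.6663.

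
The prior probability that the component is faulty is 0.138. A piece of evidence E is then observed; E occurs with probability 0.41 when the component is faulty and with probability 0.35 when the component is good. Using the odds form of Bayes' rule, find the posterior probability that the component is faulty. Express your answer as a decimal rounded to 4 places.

Posterior probability ≈ 0.1579

Prior odds = 0.138/(1−0.138) = 0.16009. In log-odds, ln(0.16009) = -1.8320.
Add log likelihood ratio: ln(1.1714) = 0.15822.
Posterior log-odds = -1.6738, so posterior odds = exp(-1.6738) = 0.18754. Converting, P(H|E) = 0.18754/1.1875 = 0.1579.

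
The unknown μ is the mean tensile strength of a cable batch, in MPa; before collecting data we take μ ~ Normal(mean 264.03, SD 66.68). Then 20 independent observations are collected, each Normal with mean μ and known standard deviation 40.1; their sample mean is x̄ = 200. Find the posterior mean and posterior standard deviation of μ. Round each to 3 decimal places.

Prior precision 1/τ₀² = 1/66.68² = 0.00022491; data precision n/σ² = 20/40.1² = 0.0124377.
Posterior precision = 0.00022491 + 0.0124377 = 0.0126626, giving posterior SD = 1/√0.0126626 = 8.887.
Posterior mean = (0.00022491·264.03 + 0.0124377·200) / 0.0126626 = 201.137.

Posterior mean ≈ 201.137; posterior SD ≈ 8.887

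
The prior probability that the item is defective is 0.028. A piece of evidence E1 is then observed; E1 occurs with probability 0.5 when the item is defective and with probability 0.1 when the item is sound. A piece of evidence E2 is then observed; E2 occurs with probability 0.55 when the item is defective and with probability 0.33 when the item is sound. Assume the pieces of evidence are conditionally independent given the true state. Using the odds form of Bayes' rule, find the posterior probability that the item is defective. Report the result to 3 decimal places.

Prior odds = 0.028/(1−0.028) = 0.028807.
Likelihood ratio for E1 = 0.5/0.1 = 5.0000.
Likelihood ratio for E2 = 0.55/0.33 = 1.6667.
Posterior odds = prior odds × LR₁ × LR₂ = 0.24005.
Posterior probability = odds/(1+odds) = 0.24005/1.2401 = 0.194.

Posterior probability ≈ 0.194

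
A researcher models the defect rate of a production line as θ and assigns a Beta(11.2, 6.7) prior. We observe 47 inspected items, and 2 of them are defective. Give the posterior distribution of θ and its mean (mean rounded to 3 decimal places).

Posterior: Beta(13.2, 51.7); mean ≈ 0.203

Observing 2 successes and 45 failures updates Beta(11.2, 6.7) by adding the success and failure counts to the two shape parameters: α = 11.2+2 = 13.2, β = 6.7+45 = 51.7.
Posterior mean = α/(α+β) = 13.2/64.9 = 0.203.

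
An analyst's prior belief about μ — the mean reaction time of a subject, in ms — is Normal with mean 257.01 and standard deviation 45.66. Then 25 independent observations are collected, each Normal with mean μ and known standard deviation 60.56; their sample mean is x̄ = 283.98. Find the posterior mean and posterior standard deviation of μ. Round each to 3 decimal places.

Prior precision 1/τ₀² = 1/45.66² = 0.00047965; data precision n/σ² = 25/60.56² = 0.00681661.
Posterior precision = 0.00047965 + 0.00681661 = 0.00729626, giving posterior SD = 1/√0.00729626 = 11.707.
Posterior mean = (0.00047965·257.01 + 0.00681661·283.98) / 0.00729626 = 282.207.

Posterior mean ≈ 282.207; posterior SD ≈ 11.707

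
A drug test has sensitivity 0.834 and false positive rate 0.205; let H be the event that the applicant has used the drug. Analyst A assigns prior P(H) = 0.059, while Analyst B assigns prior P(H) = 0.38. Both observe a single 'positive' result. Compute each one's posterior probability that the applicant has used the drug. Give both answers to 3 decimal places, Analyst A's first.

The likelihood ratio for a 'positive' result is 0.834/0.205 = 4.0683.
Analyst A: prior odds 0.059/0.941 = 0.062699; posterior odds 0.25508; posterior probability 0.203.
Analyst B: prior odds 0.38/0.62 = 0.61290; posterior odds 2.4935; posterior probability 0.714.

Analyst A: 0.203; Analyst B: 0.714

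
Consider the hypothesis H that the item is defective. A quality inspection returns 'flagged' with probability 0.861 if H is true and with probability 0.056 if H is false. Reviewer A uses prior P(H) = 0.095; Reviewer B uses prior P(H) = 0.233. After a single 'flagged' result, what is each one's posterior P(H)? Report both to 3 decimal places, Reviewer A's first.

Reviewer A: 0.617; Reviewer B: 0.824

P('+'|H) = 0.861, P('+'|¬H) = 0.056.
Reviewer A: numerator 0.861·0.095 = 0.081795; evidence = 0.081795+0.056·0.905 = 0.13248; posterior = 0.617.
Reviewer B: numerator 0.861·0.233 = 0.20061; evidence = 0.20061+0.056·0.767 = 0.24357; posterior = 0.824.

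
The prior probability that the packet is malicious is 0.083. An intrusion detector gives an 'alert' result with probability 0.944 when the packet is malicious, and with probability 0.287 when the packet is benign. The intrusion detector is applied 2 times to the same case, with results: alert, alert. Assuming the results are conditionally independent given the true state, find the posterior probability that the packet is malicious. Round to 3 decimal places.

Let H be the event that the packet is malicious; start with P(H) = 0.083. P('alert'|H) = 0.944, P('alert'|¬H) = 0.287.
Update on result 1 ('alert'): P(H) ← 0.944·0.0830 / (0.944·0.0830 + 0.287·0.9170) = 0.078352/0.34153 = 0.2294.
Update on result 2 ('alert'): P(H) ← 0.944·0.2294 / (0.944·0.2294 + 0.287·0.7706) = 0.21657/0.43773 = 0.4948.

Posterior P(H) ≈ 0.495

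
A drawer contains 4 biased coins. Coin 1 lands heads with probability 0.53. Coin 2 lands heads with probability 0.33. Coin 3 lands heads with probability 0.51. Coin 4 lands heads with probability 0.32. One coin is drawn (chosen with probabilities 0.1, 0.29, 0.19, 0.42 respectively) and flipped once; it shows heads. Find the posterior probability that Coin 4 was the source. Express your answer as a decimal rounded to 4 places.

Posterior probability ≈ 0.3537

P(heads|C1) = 0.53; P(heads|C2) = 0.33; P(heads|C3) = 0.51; P(heads|C4) = 0.32.
Prior × likelihood for each source: 0.1·0.53=0.05300, 0.29·0.33=0.09570, 0.19·0.51=0.09690, 0.42·0.32=0.1344. Summing gives P(heads) = 0.38000.
P(Coin 4 | heads) = 0.1344 / 0.38000 = 0.3537.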